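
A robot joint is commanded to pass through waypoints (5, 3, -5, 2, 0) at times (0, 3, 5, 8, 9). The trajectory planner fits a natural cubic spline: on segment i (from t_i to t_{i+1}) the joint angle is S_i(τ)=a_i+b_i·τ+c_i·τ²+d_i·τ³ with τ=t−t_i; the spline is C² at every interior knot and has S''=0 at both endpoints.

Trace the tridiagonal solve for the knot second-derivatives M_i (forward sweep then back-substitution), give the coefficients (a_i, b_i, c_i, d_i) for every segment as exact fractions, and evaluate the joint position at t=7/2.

Δ: Δ0=-2/3, Δ1=-4, Δ2=7/3, Δ3=-2
row 1: diag=10, rhs=-20; c'=1/5, d'=-2
row 2: denom=10−2·1/5=48/5; d'=(38−2·-2)/(48/5)=35/8
row 3: denom=8−3·5/16=113/16; d'=(-26−3·35/8)/(113/16)=-626/113
back: M3=-626/113
back: M2=35/8−5/16·-626/113=690/113
back: M1=-2−1/5·690/113=-364/113
M: M0=0, M1=-364/113, M2=690/113, M3=-626/113, M4=0
seg 0: a=5, c=M0/2=0, d=(M1−M0)/(6·3)=-182/1017, b=Δ0−h0·(2M0+M1)/6=320/339
seg 1: a=3, c=M1/2=-182/113, d=(M2−M1)/(6·2)=527/678, b=Δ1−h1·(2M1+M2)/6=-1318/339
seg 2: a=-5, c=M2/2=345/113, d=(M3−M2)/(6·3)=-658/1017, b=Δ2−h2·(2M2+M3)/6=-340/339
seg 3: a=2, c=M3/2=-313/113, d=(M4−M3)/(6·1)=313/339, b=Δ3−h3·(2M3+M4)/6=-52/339
t_q=7/2 → seg 1, τ=1/2; S=3+-1318/339·τ+-182/113·τ²+527/678·τ³=1357/1808

  seg 0: a=5 b=320/339 c=0 d=-182/1017
  seg 1: a=3 b=-1318/339 c=-182/113 d=527/678
  seg 2: a=-5 b=-340/339 c=345/113 d=-658/1017
  seg 3: a=2 b=-52/339 c=-313/113 d=313/339
S(7/2) = 1357/1808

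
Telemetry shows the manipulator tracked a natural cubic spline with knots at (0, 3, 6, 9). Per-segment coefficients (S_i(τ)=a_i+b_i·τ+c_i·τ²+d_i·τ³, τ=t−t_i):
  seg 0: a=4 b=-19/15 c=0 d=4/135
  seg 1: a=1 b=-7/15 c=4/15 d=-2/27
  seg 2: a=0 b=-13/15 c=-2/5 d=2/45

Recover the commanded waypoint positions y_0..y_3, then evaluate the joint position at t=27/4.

y_0 = S_0(0) = a_0 = 4
y_1 = S_1(0) = a_1 = 1
y_2 = S_2(0) = a_2 = 0
y_3 = S_2(3) = -5
t_q=27/4 is in segment 2 (τ=3/4); S_2(τ)=-137/160

y_0=4 y_1=1 y_2=0 y_3=-5
S(27/4) = -137/160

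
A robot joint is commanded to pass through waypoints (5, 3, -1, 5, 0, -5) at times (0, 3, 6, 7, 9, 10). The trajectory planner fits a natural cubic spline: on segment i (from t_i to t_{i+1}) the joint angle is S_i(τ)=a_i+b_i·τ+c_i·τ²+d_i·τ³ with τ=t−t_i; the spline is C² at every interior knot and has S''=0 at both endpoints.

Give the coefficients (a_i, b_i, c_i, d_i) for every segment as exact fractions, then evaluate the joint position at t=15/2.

  seg 0: a=5 b=203/452 c=0 d=-1513/12204
  seg 1: a=3 b=-655/226 c=-1513/1356 d=6661/12204
  seg 2: a=-1 b=2325/452 c=429/113 d=-1329/452
  seg 3: a=5 b=885/226 c=-2271/452 d=821/904
  seg 4: a=0 b=-597/113 c=48/113 d=-16/113
S(15/2) = 42057/7232

Δ: Δ0=-2/3, Δ1=-4/3, Δ2=6, Δ3=-5/2, Δ4=-5
row 1: diag=12, rhs=-4; c'=1/4, d'=-1/3
row 2: denom=8−3·1/4=29/4; d'=(44−3·-1/3)/(29/4)=180/29
row 3: denom=6−1·4/29=170/29; d'=(-51−1·180/29)/(170/29)=-1659/170
row 4: denom=6−2·29/85=452/85; d'=(-15−2·-1659/170)/(452/85)=96/113
back: M4=96/113
back: M3=-1659/170−29/85·96/113=-2271/226
back: M2=180/29−4/29·-2271/226=858/113
back: M1=-1/3−1/4·858/113=-1513/678
M: M0=0, M1=-1513/678, M2=858/113, M3=-2271/226, M4=96/113, M5=0
seg 0: a=5, c=M0/2=0, d=(M1−M0)/(6·3)=-1513/12204, b=Δ0−h0·(2M0+M1)/6=203/452
seg 1: a=3, c=M1/2=-1513/1356, d=(M2−M1)/(6·3)=6661/12204, b=Δ1−h1·(2M1+M2)/6=-655/226
seg 2: a=-1, c=M2/2=429/113, d=(M3−M2)/(6·1)=-1329/452, b=Δ2−h2·(2M2+M3)/6=2325/452
seg 3: a=5, c=M3/2=-2271/452, d=(M4−M3)/(6·2)=821/904, b=Δ3−h3·(2M3+M4)/6=885/226
seg 4: a=0, c=M4/2=48/113, d=(M5−M4)/(6·1)=-16/113, b=Δ4−h4·(2M4+M5)/6=-597/113
t_q=15/2 → seg 3, τ=1/2; S=5+885/226·τ+-2271/452·τ²+821/904·τ³=42057/7232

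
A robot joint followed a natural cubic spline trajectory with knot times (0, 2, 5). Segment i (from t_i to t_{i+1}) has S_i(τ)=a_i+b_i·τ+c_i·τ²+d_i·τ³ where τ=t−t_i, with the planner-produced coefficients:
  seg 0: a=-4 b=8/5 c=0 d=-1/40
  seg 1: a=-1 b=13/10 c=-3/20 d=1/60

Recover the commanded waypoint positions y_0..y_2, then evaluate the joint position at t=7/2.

y_0=-4 y_1=-1 y_2=2
S(7/2) = 107/160

y_0 = S_0(0) = a_0 = -4
y_1 = S_1(0) = a_1 = -1
y_2 = S_1(3) = 2
t_q=7/2 is in segment 1 (τ=3/2); S_1(τ)=107/160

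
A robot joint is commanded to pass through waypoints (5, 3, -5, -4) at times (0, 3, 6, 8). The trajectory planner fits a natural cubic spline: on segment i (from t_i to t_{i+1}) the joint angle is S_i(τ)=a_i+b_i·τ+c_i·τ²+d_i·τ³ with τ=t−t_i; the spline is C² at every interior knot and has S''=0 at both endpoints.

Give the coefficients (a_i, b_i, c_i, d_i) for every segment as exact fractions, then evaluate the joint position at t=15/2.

Δ: Δ0=-2/3, Δ1=-8/3, Δ2=1/2
row 1: diag=12, rhs=-12; c'=1/4, d'=-1
row 2: denom=10−3·1/4=37/4; d'=(19−3·-1)/(37/4)=88/37
back: M2=88/37
back: M1=-1−1/4·88/37=-59/37
M: M0=0, M1=-59/37, M2=88/37, M3=0
seg 0: a=5, c=M0/2=0, d=(M1−M0)/(6·3)=-59/666, b=Δ0−h0·(2M0+M1)/6=29/222
seg 1: a=3, c=M1/2=-59/74, d=(M2−M1)/(6·3)=49/222, b=Δ1−h1·(2M1+M2)/6=-251/111
seg 2: a=-5, c=M2/2=44/37, d=(M3−M2)/(6·2)=-22/111, b=Δ2−h2·(2M2+M3)/6=-241/222
t_q=15/2 → seg 2, τ=3/2; S=-5+-241/222·τ+44/37·τ²+-22/111·τ³=-171/37

  seg 0: a=5 b=29/222 c=0 d=-59/666
  seg 1: a=3 b=-251/111 c=-59/74 d=49/222
  seg 2: a=-5 b=-241/222 c=44/37 d=-22/111
S(15/2) = -171/37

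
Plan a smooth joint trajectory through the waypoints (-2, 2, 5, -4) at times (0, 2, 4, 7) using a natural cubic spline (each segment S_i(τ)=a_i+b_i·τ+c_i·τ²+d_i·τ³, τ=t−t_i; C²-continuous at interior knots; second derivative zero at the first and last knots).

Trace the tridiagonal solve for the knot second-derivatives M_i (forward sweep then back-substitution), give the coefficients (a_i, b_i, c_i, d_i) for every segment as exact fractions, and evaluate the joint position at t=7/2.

  seg 0: a=-2 b=36/19 c=0 d=1/38
  seg 1: a=2 b=42/19 c=3/19 d=-39/152
  seg 2: a=5 b=-9/38 c=-105/76 d=35/228
S(7/2) = 5843/1216

Δ: Δ0=2, Δ1=3/2, Δ2=-3
row 1: diag=8, rhs=-3; c'=1/4, d'=-3/8
row 2: denom=10−2·1/4=19/2; d'=(-27−2·-3/8)/(19/2)=-105/38
back: M2=-105/38
back: M1=-3/8−1/4·-105/38=6/19
M: M0=0, M1=6/19, M2=-105/38, M3=0
seg 0: a=-2, c=M0/2=0, d=(M1−M0)/(6·2)=1/38, b=Δ0−h0·(2M0+M1)/6=36/19
seg 1: a=2, c=M1/2=3/19, d=(M2−M1)/(6·2)=-39/152, b=Δ1−h1·(2M1+M2)/6=42/19
seg 2: a=5, c=M2/2=-105/76, d=(M3−M2)/(6·3)=35/228, b=Δ2−h2·(2M2+M3)/6=-9/38
t_q=7/2 → seg 1, τ=3/2; S=2+42/19·τ+3/19·τ²+-39/152·τ³=5843/1216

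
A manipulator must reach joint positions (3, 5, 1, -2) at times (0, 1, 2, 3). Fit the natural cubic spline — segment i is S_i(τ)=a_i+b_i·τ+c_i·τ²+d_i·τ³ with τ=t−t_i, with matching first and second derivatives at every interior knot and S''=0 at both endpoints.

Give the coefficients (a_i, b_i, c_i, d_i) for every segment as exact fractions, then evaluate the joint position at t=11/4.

  seg 0: a=3 b=11/3 c=0 d=-5/3
  seg 1: a=5 b=-4/3 c=-5 d=7/3
  seg 2: a=1 b=-13/3 c=2 d=-2/3
S(11/4) = -45/32

Δ: Δ0=2, Δ1=-4, Δ2=-3
row 1: diag=4, rhs=-36; c'=1/4, d'=-9
row 2: denom=4−1·1/4=15/4; d'=(6−1·-9)/(15/4)=4
back: M2=4
back: M1=-9−1/4·4=-10
M: M0=0, M1=-10, M2=4, M3=0
seg 0: a=3, c=M0/2=0, d=(M1−M0)/(6·1)=-5/3, b=Δ0−h0·(2M0+M1)/6=11/3
seg 1: a=5, c=M1/2=-5, d=(M2−M1)/(6·1)=7/3, b=Δ1−h1·(2M1+M2)/6=-4/3
seg 2: a=1, c=M2/2=2, d=(M3−M2)/(6·1)=-2/3, b=Δ2−h2·(2M2+M3)/6=-13/3
t_q=11/4 → seg 2, τ=3/4; S=1+-13/3·τ+2·τ²+-2/3·τ³=-45/32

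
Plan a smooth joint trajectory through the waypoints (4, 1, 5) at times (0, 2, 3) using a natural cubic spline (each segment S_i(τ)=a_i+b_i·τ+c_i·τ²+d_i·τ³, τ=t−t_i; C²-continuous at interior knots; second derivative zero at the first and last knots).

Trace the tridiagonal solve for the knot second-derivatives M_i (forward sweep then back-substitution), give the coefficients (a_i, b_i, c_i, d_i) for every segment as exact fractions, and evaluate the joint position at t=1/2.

Δ: Δ0=-3/2, Δ1=4
row 1: diag=6, rhs=33; c'=1/6, d'=11/2
back: M1=11/2
M: M0=0, M1=11/2, M2=0
seg 0: a=4, c=M0/2=0, d=(M1−M0)/(6·2)=11/24, b=Δ0−h0·(2M0+M1)/6=-10/3
seg 1: a=1, c=M1/2=11/4, d=(M2−M1)/(6·1)=-11/12, b=Δ1−h1·(2M1+M2)/6=13/6
t_q=1/2 → seg 0, τ=1/2; S=4+-10/3·τ+0·τ²+11/24·τ³=153/64

  seg 0: a=4 b=-10/3 c=0 d=11/24
  seg 1: a=1 b=13/6 c=11/4 d=-11/12
S(1/2) = 153/64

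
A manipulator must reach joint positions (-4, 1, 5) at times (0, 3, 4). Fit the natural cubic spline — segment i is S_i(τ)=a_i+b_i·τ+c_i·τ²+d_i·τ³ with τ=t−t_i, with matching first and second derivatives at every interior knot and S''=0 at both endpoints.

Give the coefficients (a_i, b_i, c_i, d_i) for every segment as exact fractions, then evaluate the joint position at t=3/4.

Δ: Δ0=5/3, Δ1=4
row 1: diag=8, rhs=14; c'=1/8, d'=7/4
back: M1=7/4
M: M0=0, M1=7/4, M2=0
seg 0: a=-4, c=M0/2=0, d=(M1−M0)/(6·3)=7/72, b=Δ0−h0·(2M0+M1)/6=19/24
seg 1: a=1, c=M1/2=7/8, d=(M2−M1)/(6·1)=-7/24, b=Δ1−h1·(2M1+M2)/6=41/12
t_q=3/4 → seg 0, τ=3/4; S=-4+19/24·τ+0·τ²+7/72·τ³=-1723/512

  seg 0: a=-4 b=19/24 c=0 d=7/72
  seg 1: a=1 b=41/12 c=7/8 d=-7/24
S(3/4) = -1723/512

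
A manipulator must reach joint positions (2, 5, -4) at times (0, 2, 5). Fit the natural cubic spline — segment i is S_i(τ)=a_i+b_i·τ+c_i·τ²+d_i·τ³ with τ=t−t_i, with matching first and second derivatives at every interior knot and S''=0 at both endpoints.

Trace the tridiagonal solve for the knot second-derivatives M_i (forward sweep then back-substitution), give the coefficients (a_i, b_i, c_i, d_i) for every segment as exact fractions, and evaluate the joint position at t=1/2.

  seg 0: a=2 b=12/5 c=0 d=-9/40
  seg 1: a=5 b=-3/10 c=-27/20 d=3/20
S(1/2) = 203/64

Δ: Δ0=3/2, Δ1=-3
row 1: diag=10, rhs=-27; c'=3/10, d'=-27/10
back: M1=-27/10
M: M0=0, M1=-27/10, M2=0
seg 0: a=2, c=M0/2=0, d=(M1−M0)/(6·2)=-9/40, b=Δ0−h0·(2M0+M1)/6=12/5
seg 1: a=5, c=M1/2=-27/20, d=(M2−M1)/(6·3)=3/20, b=Δ1−h1·(2M1+M2)/6=-3/10
t_q=1/2 → seg 0, τ=1/2; S=2+12/5·τ+0·τ²+-9/40·τ³=203/64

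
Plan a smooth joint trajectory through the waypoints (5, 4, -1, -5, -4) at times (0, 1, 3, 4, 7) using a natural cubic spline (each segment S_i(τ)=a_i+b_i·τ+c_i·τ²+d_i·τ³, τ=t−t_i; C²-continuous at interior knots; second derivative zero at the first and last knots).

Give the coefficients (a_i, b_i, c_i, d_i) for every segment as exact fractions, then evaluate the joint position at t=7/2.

  seg 0: a=5 b=-1273/1500 c=0 d=-227/1500
  seg 1: a=4 b=-977/750 c=-227/500 d=-217/3000
  seg 2: a=-1 b=-299/75 c=-111/125 d=328/375
  seg 3: a=-5 b=-1177/375 c=217/125 d=-217/1125
S(7/2) = -1553/500

Δ: Δ0=-1, Δ1=-5/2, Δ2=-4, Δ3=1/3
row 1: diag=6, rhs=-9; c'=1/3, d'=-3/2
row 2: denom=6−2·1/3=16/3; d'=(-9−2·-3/2)/(16/3)=-9/8
row 3: denom=8−1·3/16=125/16; d'=(26−1·-9/8)/(125/16)=434/125
back: M3=434/125
back: M2=-9/8−3/16·434/125=-222/125
back: M1=-3/2−1/3·-222/125=-227/250
M: M0=0, M1=-227/250, M2=-222/125, M3=434/125, M4=0
seg 0: a=5, c=M0/2=0, d=(M1−M0)/(6·1)=-227/1500, b=Δ0−h0·(2M0+M1)/6=-1273/1500
seg 1: a=4, c=M1/2=-227/500, d=(M2−M1)/(6·2)=-217/3000, b=Δ1−h1·(2M1+M2)/6=-977/750
seg 2: a=-1, c=M2/2=-111/125, d=(M3−M2)/(6·1)=328/375, b=Δ2−h2·(2M2+M3)/6=-299/75
seg 3: a=-5, c=M3/2=217/125, d=(M4−M3)/(6·3)=-217/1125, b=Δ3−h3·(2M3+M4)/6=-1177/375
t_q=7/2 → seg 2, τ=1/2; S=-1+-299/75·τ+-111/125·τ²+328/375·τ³=-1553/500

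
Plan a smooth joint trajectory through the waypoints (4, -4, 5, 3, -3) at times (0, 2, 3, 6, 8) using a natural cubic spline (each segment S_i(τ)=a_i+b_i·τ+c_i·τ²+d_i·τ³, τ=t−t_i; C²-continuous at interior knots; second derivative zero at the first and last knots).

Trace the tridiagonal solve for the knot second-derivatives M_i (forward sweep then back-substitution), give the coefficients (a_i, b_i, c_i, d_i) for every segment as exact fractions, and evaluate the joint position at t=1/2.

  seg 0: a=4 b=-2767/312 c=0 d=1519/1248
  seg 1: a=-4 b=895/156 c=1519/208 d=-2521/624
  seg 2: a=5 b=5131/624 c=-501/104 d=89/144
  seg 3: a=3 b=-623/156 c=155/208 d=-155/1248
S(1/2) = -939/3328

Δ: Δ0=-4, Δ1=9, Δ2=-2/3, Δ3=-3
row 1: diag=6, rhs=78; c'=1/6, d'=13
row 2: denom=8−1·1/6=47/6; d'=(-58−1·13)/(47/6)=-426/47
row 3: denom=10−3·18/47=416/47; d'=(-14−3·-426/47)/(416/47)=155/104
back: M3=155/104
back: M2=-426/47−18/47·155/104=-501/52
back: M1=13−1/6·-501/52=1519/104
M: M0=0, M1=1519/104, M2=-501/52, M3=155/104, M4=0
seg 0: a=4, c=M0/2=0, d=(M1−M0)/(6·2)=1519/1248, b=Δ0−h0·(2M0+M1)/6=-2767/312
seg 1: a=-4, c=M1/2=1519/208, d=(M2−M1)/(6·1)=-2521/624, b=Δ1−h1·(2M1+M2)/6=895/156
seg 2: a=5, c=M2/2=-501/104, d=(M3−M2)/(6·3)=89/144, b=Δ2−h2·(2M2+M3)/6=5131/624
seg 3: a=3, c=M3/2=155/208, d=(M4−M3)/(6·2)=-155/1248, b=Δ3−h3·(2M3+M4)/6=-623/156
t_q=1/2 → seg 0, τ=1/2; S=4+-2767/312·τ+0·τ²+1519/1248·τ³=-939/3328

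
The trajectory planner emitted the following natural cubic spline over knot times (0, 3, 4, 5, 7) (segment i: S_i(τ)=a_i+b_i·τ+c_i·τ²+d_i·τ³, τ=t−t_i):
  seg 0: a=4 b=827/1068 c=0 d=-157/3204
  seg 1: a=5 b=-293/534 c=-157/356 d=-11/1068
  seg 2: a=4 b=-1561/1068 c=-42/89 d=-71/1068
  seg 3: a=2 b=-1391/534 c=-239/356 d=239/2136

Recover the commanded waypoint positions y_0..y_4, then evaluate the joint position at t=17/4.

y_0=4 y_1=5 y_2=4 y_3=2 y_4=-5
S(17/4) = 82115/22784

y_0 = S_0(0) = a_0 = 4
y_1 = S_1(0) = a_1 = 5
y_2 = S_2(0) = a_2 = 4
y_3 = S_3(0) = a_3 = 2
y_4 = S_3(2) = -5
t_q=17/4 is in segment 2 (τ=1/4); S_2(τ)=82115/22784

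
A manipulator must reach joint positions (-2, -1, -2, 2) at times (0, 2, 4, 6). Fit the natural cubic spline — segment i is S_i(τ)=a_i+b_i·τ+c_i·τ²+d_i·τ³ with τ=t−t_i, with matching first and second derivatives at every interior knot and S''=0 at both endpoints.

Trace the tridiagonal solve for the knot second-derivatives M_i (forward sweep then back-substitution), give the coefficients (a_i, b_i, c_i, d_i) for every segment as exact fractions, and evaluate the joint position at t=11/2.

  seg 0: a=-2 b=14/15 c=0 d=-13/120
  seg 1: a=-1 b=-11/30 c=-13/20 d=7/24
  seg 2: a=-2 b=8/15 c=11/10 d=-11/60
S(11/2) = 21/32

Δ: Δ0=1/2, Δ1=-1/2, Δ2=2
row 1: diag=8, rhs=-6; c'=1/4, d'=-3/4
row 2: denom=8−2·1/4=15/2; d'=(15−2·-3/4)/(15/2)=11/5
back: M2=11/5
back: M1=-3/4−1/4·11/5=-13/10
M: M0=0, M1=-13/10, M2=11/5, M3=0
seg 0: a=-2, c=M0/2=0, d=(M1−M0)/(6·2)=-13/120, b=Δ0−h0·(2M0+M1)/6=14/15
seg 1: a=-1, c=M1/2=-13/20, d=(M2−M1)/(6·2)=7/24, b=Δ1−h1·(2M1+M2)/6=-11/30
seg 2: a=-2, c=M2/2=11/10, d=(M3−M2)/(6·2)=-11/60, b=Δ2−h2·(2M2+M3)/6=8/15
t_q=11/2 → seg 2, τ=3/2; S=-2+8/15·τ+11/10·τ²+-11/60·τ³=21/32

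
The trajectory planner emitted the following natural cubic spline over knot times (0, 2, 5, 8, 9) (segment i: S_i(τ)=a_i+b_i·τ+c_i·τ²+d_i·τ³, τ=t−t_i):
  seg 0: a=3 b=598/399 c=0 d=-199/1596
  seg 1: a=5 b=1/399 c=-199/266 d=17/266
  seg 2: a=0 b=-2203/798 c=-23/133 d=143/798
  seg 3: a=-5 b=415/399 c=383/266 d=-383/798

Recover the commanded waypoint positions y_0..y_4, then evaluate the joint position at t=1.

y_0=3 y_1=5 y_2=0 y_3=-5 y_4=-3
S(1) = 2327/532

y_0 = S_0(0) = a_0 = 3
y_1 = S_1(0) = a_1 = 5
y_2 = S_2(0) = a_2 = 0
y_3 = S_3(0) = a_3 = -5
y_4 = S_3(1) = -3
t_q=1 is in segment 0 (τ=1); S_0(τ)=2327/532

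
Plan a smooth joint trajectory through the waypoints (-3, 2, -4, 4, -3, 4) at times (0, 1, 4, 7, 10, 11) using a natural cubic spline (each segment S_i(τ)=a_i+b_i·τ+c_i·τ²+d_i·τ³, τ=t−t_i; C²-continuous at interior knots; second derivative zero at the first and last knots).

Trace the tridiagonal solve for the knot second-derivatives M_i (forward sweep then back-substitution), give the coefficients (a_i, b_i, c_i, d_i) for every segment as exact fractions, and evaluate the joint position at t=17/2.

  seg 0: a=-3 b=14533/2331 c=0 d=-2878/2331
  seg 1: a=2 b=5899/2331 c=-2878/777 d=15341/20979
  seg 2: a=-4 b=118/2331 c=6707/2331 d=-379/567
  seg 3: a=4 b=-1709/2331 c=-7316/2331 d=18218/20979
  seg 4: a=-3 b=9049/2331 c=3634/777 d=-3634/2331
S(17/2) = -1275/1036

Δ: Δ0=5, Δ1=-2, Δ2=8/3, Δ3=-7/3, Δ4=7
row 1: diag=8, rhs=-42; c'=3/8, d'=-21/4
row 2: denom=12−3·3/8=87/8; d'=(28−3·-21/4)/(87/8)=350/87
row 3: denom=12−3·8/29=324/29; d'=(-30−3·350/87)/(324/29)=-305/81
row 4: denom=8−3·29/108=259/36; d'=(56−3·-305/81)/(259/36)=7268/777
back: M4=7268/777
back: M3=-305/81−29/108·7268/777=-14632/2331
back: M2=350/87−8/29·-14632/2331=13414/2331
back: M1=-21/4−3/8·13414/2331=-5756/777
M: M0=0, M1=-5756/777, M2=13414/2331, M3=-14632/2331, M4=7268/777, M5=0
seg 0: a=-3, c=M0/2=0, d=(M1−M0)/(6·1)=-2878/2331, b=Δ0−h0·(2M0+M1)/6=14533/2331
seg 1: a=2, c=M1/2=-2878/777, d=(M2−M1)/(6·3)=15341/20979, b=Δ1−h1·(2M1+M2)/6=5899/2331
seg 2: a=-4, c=M2/2=6707/2331, d=(M3−M2)/(6·3)=-379/567, b=Δ2−h2·(2M2+M3)/6=118/2331
seg 3: a=4, c=M3/2=-7316/2331, d=(M4−M3)/(6·3)=18218/20979, b=Δ3−h3·(2M3+M4)/6=-1709/2331
seg 4: a=-3, c=M4/2=3634/777, d=(M5−M4)/(6·1)=-3634/2331, b=Δ4−h4·(2M4+M5)/6=9049/2331
t_q=17/2 → seg 3, τ=3/2; S=4+-1709/2331·τ+-7316/2331·τ²+18218/20979·τ³=-1275/1036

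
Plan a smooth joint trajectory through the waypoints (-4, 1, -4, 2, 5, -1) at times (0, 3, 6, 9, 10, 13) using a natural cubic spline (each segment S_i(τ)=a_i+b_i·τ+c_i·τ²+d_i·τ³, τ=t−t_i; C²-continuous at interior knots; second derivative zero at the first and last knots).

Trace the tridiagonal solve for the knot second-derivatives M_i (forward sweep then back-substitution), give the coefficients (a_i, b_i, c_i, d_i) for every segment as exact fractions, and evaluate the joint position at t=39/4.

Δ: Δ0=5/3, Δ1=-5/3, Δ2=2, Δ3=3, Δ4=-2
row 1: diag=12, rhs=-20; c'=1/4, d'=-5/3
row 2: denom=12−3·1/4=45/4; d'=(22−3·-5/3)/(45/4)=12/5
row 3: denom=8−3·4/15=36/5; d'=(6−3·12/5)/(36/5)=-1/6
row 4: denom=8−1·5/36=283/36; d'=(-30−1·-1/6)/(283/36)=-1074/283
back: M4=-1074/283
back: M3=-1/6−5/36·-1074/283=102/283
back: M2=12/5−4/15·102/283=652/283
back: M1=-5/3−1/4·652/283=-1904/849
M: M0=0, M1=-1904/849, M2=652/283, M3=102/283, M4=-1074/283, M5=0
seg 0: a=-4, c=M0/2=0, d=(M1−M0)/(6·3)=-952/7641, b=Δ0−h0·(2M0+M1)/6=789/283
seg 1: a=1, c=M1/2=-952/849, d=(M2−M1)/(6·3)=1930/7641, b=Δ1−h1·(2M1+M2)/6=-163/283
seg 2: a=-4, c=M2/2=326/283, d=(M3−M2)/(6·3)=-275/2547, b=Δ2−h2·(2M2+M3)/6=-137/283
seg 3: a=2, c=M3/2=51/283, d=(M4−M3)/(6·1)=-196/283, b=Δ3−h3·(2M3+M4)/6=994/283
seg 4: a=5, c=M4/2=-537/283, d=(M5−M4)/(6·3)=179/849, b=Δ4−h4·(2M4+M5)/6=508/283
t_q=39/4 → seg 3, τ=3/4; S=2+994/283·τ+51/283·τ²+-196/283·τ³=2515/566

  seg 0: a=-4 b=789/283 c=0 d=-952/7641
  seg 1: a=1 b=-163/283 c=-952/849 d=1930/7641
  seg 2: a=-4 b=-137/283 c=326/283 d=-275/2547
  seg 3: a=2 b=994/283 c=51/283 d=-196/283
  seg 4: a=5 b=508/283 c=-537/283 d=179/849
S(39/4) = 2515/566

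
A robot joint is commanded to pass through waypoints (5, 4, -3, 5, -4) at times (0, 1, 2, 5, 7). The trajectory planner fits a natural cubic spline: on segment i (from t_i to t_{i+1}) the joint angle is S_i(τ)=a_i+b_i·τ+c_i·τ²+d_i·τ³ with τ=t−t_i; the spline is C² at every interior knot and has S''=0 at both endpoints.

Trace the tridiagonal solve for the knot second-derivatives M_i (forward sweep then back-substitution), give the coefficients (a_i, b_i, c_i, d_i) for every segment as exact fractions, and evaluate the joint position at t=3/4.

  seg 0: a=5 b=1621/1644 c=0 d=-3265/1644
  seg 1: a=4 b=-4087/822 c=-3265/548 d=6461/1644
  seg 2: a=-3 b=-8381/1644 c=799/137 d=-5333/4932
  seg 3: a=5 b=575/822 c=-2137/548 d=2137/3288
S(3/4) = 171911/35072

Δ: Δ0=-1, Δ1=-7, Δ2=8/3, Δ3=-9/2
row 1: diag=4, rhs=-36; c'=1/4, d'=-9
row 2: denom=8−1·1/4=31/4; d'=(58−1·-9)/(31/4)=268/31
row 3: denom=10−3·12/31=274/31; d'=(-43−3·268/31)/(274/31)=-2137/274
back: M3=-2137/274
back: M2=268/31−12/31·-2137/274=1598/137
back: M1=-9−1/4·1598/137=-3265/274
M: M0=0, M1=-3265/274, M2=1598/137, M3=-2137/274, M4=0
seg 0: a=5, c=M0/2=0, d=(M1−M0)/(6·1)=-3265/1644, b=Δ0−h0·(2M0+M1)/6=1621/1644
seg 1: a=4, c=M1/2=-3265/548, d=(M2−M1)/(6·1)=6461/1644, b=Δ1−h1·(2M1+M2)/6=-4087/822
seg 2: a=-3, c=M2/2=799/137, d=(M3−M2)/(6·3)=-5333/4932, b=Δ2−h2·(2M2+M3)/6=-8381/1644
seg 3: a=5, c=M3/2=-2137/548, d=(M4−M3)/(6·2)=2137/3288, b=Δ3−h3·(2M3+M4)/6=575/822
t_q=3/4 → seg 0, τ=3/4; S=5+1621/1644·τ+0·τ²+-3265/1644·τ³=171911/35072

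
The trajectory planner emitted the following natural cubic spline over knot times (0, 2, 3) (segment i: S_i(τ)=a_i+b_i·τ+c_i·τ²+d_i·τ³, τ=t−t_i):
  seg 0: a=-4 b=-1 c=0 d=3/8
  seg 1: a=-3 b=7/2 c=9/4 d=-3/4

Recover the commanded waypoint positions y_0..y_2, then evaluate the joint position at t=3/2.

y_0=-4 y_1=-3 y_2=2
S(3/2) = -271/64

y_0 = S_0(0) = a_0 = -4
y_1 = S_1(0) = a_1 = -3
y_2 = S_1(1) = 2
t_q=3/2 is in segment 0 (τ=3/2); S_0(τ)=-271/64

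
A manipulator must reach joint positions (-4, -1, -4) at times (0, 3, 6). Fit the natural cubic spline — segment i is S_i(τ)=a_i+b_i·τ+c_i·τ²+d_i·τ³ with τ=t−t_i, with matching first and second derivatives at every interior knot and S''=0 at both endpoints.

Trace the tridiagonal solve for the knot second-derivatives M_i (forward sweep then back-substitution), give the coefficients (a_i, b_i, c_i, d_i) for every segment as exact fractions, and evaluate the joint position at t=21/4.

Δ: Δ0=1, Δ1=-1
row 1: diag=12, rhs=-12; c'=1/4, d'=-1
back: M1=-1
M: M0=0, M1=-1, M2=0
seg 0: a=-4, c=M0/2=0, d=(M1−M0)/(6·3)=-1/18, b=Δ0−h0·(2M0+M1)/6=3/2
seg 1: a=-1, c=M1/2=-1/2, d=(M2−M1)/(6·3)=1/18, b=Δ1−h1·(2M1+M2)/6=0
t_q=21/4 → seg 1, τ=9/4; S=-1+0·τ+-1/2·τ²+1/18·τ³=-371/128

  seg 0: a=-4 b=3/2 c=0 d=-1/18
  seg 1: a=-1 b=0 c=-1/2 d=1/18
S(21/4) = -371/128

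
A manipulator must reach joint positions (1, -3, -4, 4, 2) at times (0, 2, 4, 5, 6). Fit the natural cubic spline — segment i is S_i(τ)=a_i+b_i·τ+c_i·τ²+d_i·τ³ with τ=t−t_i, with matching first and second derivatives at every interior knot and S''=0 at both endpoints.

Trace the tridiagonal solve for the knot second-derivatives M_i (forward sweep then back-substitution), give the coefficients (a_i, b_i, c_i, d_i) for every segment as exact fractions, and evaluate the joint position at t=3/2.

Δ: Δ0=-2, Δ1=-1/2, Δ2=8, Δ3=-2
row 1: diag=8, rhs=9; c'=1/4, d'=9/8
row 2: denom=6−2·1/4=11/2; d'=(51−2·9/8)/(11/2)=195/22
row 3: denom=4−1·2/11=42/11; d'=(-60−1·195/22)/(42/11)=-505/28
back: M3=-505/28
back: M2=195/22−2/11·-505/28=85/7
back: M1=9/8−1/4·85/7=-107/56
M: M0=0, M1=-107/56, M2=85/7, M3=-505/28, M4=0
seg 0: a=1, c=M0/2=0, d=(M1−M0)/(6·2)=-107/672, b=Δ0−h0·(2M0+M1)/6=-229/168
seg 1: a=-3, c=M1/2=-107/112, d=(M2−M1)/(6·2)=787/672, b=Δ1−h1·(2M1+M2)/6=-275/84
seg 2: a=-4, c=M2/2=85/14, d=(M3−M2)/(6·1)=-845/168, b=Δ2−h2·(2M2+M3)/6=167/24
seg 3: a=4, c=M3/2=-505/56, d=(M4−M3)/(6·1)=505/168, b=Δ3−h3·(2M3+M4)/6=337/84
t_q=3/2 → seg 0, τ=3/2; S=1+-229/168·τ+0·τ²+-107/672·τ³=-405/256

  seg 0: a=1 b=-229/168 c=0 d=-107/672
  seg 1: a=-3 b=-275/84 c=-107/112 d=787/672
  seg 2: a=-4 b=167/24 c=85/14 d=-845/168
  seg 3: a=4 b=337/84 c=-505/56 d=505/168
S(3/2) = -405/256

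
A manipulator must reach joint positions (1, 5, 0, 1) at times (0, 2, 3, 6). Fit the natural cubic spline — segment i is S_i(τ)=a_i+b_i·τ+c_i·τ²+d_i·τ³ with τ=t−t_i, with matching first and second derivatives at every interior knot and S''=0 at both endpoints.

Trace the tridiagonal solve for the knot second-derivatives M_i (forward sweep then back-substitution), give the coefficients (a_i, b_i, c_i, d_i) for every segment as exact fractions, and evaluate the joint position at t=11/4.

Δ: Δ0=2, Δ1=-5, Δ2=1/3
row 1: diag=6, rhs=-42; c'=1/6, d'=-7
row 2: denom=8−1·1/6=47/6; d'=(32−1·-7)/(47/6)=234/47
back: M2=234/47
back: M1=-7−1/6·234/47=-368/47
M: M0=0, M1=-368/47, M2=234/47, M3=0
seg 0: a=1, c=M0/2=0, d=(M1−M0)/(6·2)=-92/141, b=Δ0−h0·(2M0+M1)/6=650/141
seg 1: a=5, c=M1/2=-184/47, d=(M2−M1)/(6·1)=301/141, b=Δ1−h1·(2M1+M2)/6=-454/141
seg 2: a=0, c=M2/2=117/47, d=(M3−M2)/(6·3)=-13/47, b=Δ2−h2·(2M2+M3)/6=-655/141
t_q=11/4 → seg 1, τ=3/4; S=5+-454/141·τ+-184/47·τ²+301/141·τ³=3861/3008

  seg 0: a=1 b=650/141 c=0 d=-92/141
  seg 1: a=5 b=-454/141 c=-184/47 d=301/141
  seg 2: a=0 b=-655/141 c=117/47 d=-13/47
S(11/4) = 3861/3008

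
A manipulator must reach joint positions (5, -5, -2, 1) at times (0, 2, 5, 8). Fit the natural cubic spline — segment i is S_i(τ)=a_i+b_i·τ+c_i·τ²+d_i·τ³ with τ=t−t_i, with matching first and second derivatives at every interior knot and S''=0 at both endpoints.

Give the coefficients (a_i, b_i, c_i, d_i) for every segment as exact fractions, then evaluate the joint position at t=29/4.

Δ: Δ0=-5, Δ1=1, Δ2=1
row 1: diag=10, rhs=36; c'=3/10, d'=18/5
row 2: denom=12−3·3/10=111/10; d'=(0−3·18/5)/(111/10)=-36/37
back: M2=-36/37
back: M1=18/5−3/10·-36/37=144/37
M: M0=0, M1=144/37, M2=-36/37, M3=0
seg 0: a=5, c=M0/2=0, d=(M1−M0)/(6·2)=12/37, b=Δ0−h0·(2M0+M1)/6=-233/37
seg 1: a=-5, c=M1/2=72/37, d=(M2−M1)/(6·3)=-10/37, b=Δ1−h1·(2M1+M2)/6=-89/37
seg 2: a=-2, c=M2/2=-18/37, d=(M3−M2)/(6·3)=2/37, b=Δ2−h2·(2M2+M3)/6=73/37
t_q=29/4 → seg 2, τ=9/4; S=-2+73/37·τ+-18/37·τ²+2/37·τ³=701/1184

  seg 0: a=5 b=-233/37 c=0 d=12/37
  seg 1: a=-5 b=-89/37 c=72/37 d=-10/37
  seg 2: a=-2 b=73/37 c=-18/37 d=2/37
S(29/4) = 701/1184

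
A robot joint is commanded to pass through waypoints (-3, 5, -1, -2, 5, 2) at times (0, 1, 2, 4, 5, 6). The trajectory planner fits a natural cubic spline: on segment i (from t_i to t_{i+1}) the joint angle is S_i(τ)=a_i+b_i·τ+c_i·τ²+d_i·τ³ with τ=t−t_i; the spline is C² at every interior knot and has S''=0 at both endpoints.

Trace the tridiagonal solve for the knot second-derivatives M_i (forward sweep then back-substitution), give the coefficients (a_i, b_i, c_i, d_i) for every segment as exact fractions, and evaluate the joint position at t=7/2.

  seg 0: a=-3 b=10949/930 c=0 d=-3509/930
  seg 1: a=5 b=211/465 c=-3509/310 d=905/186
  seg 2: a=-1 b=-7057/930 c=508/155 d=2/15
  seg 3: a=-2 b=6623/930 c=632/155 d=-781/186
  seg 4: a=5 b=1246/465 c=-2641/310 d=2641/930
S(7/2) = -1413/310

Δ: Δ0=8, Δ1=-6, Δ2=-1/2, Δ3=7, Δ4=-3
row 1: diag=4, rhs=-84; c'=1/4, d'=-21
row 2: denom=6−1·1/4=23/4; d'=(33−1·-21)/(23/4)=216/23
row 3: denom=6−2·8/23=122/23; d'=(45−2·216/23)/(122/23)=603/122
row 4: denom=4−1·23/122=465/122; d'=(-60−1·603/122)/(465/122)=-2641/155
back: M4=-2641/155
back: M3=603/122−23/122·-2641/155=1264/155
back: M2=216/23−8/23·1264/155=1016/155
back: M1=-21−1/4·1016/155=-3509/155
M: M0=0, M1=-3509/155, M2=1016/155, M3=1264/155, M4=-2641/155, M5=0
seg 0: a=-3, c=M0/2=0, d=(M1−M0)/(6·1)=-3509/930, b=Δ0−h0·(2M0+M1)/6=10949/930
seg 1: a=5, c=M1/2=-3509/310, d=(M2−M1)/(6·1)=905/186, b=Δ1−h1·(2M1+M2)/6=211/465
seg 2: a=-1, c=M2/2=508/155, d=(M3−M2)/(6·2)=2/15, b=Δ2−h2·(2M2+M3)/6=-7057/930
seg 3: a=-2, c=M3/2=632/155, d=(M4−M3)/(6·1)=-781/186, b=Δ3−h3·(2M3+M4)/6=6623/930
seg 4: a=5, c=M4/2=-2641/310, d=(M5−M4)/(6·1)=2641/930, b=Δ4−h4·(2M4+M5)/6=1246/465
t_q=7/2 → seg 2, τ=3/2; S=-1+-7057/930·τ+508/155·τ²+2/15·τ³=-1413/310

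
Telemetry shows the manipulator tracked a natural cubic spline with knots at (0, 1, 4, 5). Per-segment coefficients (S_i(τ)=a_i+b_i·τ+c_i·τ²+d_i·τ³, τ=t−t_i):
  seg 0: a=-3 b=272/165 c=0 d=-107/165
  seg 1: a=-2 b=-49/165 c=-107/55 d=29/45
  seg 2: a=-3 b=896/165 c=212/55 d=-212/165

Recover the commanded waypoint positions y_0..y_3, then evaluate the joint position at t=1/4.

y_0=-3 y_1=-2 y_2=-3 y_3=5
S(1/4) = -1829/704

y_0 = S_0(0) = a_0 = -3
y_1 = S_1(0) = a_1 = -2
y_2 = S_2(0) = a_2 = -3
y_3 = S_2(1) = 5
t_q=1/4 is in segment 0 (τ=1/4); S_0(τ)=-1829/704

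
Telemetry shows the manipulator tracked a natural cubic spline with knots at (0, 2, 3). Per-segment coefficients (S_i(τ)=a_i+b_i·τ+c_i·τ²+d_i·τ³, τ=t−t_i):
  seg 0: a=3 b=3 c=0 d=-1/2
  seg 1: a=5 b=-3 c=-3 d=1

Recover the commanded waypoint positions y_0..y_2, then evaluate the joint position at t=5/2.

y_0 = S_0(0) = a_0 = 3
y_1 = S_1(0) = a_1 = 5
y_2 = S_1(1) = 0
t_q=5/2 is in segment 1 (τ=1/2); S_1(τ)=23/8

y_0=3 y_1=5 y_2=0
S(5/2) = 23/8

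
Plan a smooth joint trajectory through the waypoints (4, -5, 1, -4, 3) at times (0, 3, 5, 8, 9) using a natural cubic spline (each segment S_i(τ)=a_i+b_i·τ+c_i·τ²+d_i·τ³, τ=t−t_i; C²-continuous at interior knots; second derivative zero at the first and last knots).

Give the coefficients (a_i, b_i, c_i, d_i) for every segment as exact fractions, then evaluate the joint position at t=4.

  seg 0: a=4 b=-1846/339 c=0 d=829/3051
  seg 1: a=-5 b=641/339 c=829/339 d=-641/678
  seg 2: a=1 b=37/113 c=-1094/339 d=2606/3051
  seg 3: a=-4 b=455/113 c=504/113 d=-168/113
S(4) = -1091/678

Δ: Δ0=-3, Δ1=3, Δ2=-5/3, Δ3=7
row 1: diag=10, rhs=36; c'=1/5, d'=18/5
row 2: denom=10−2·1/5=48/5; d'=(-28−2·18/5)/(48/5)=-11/3
row 3: denom=8−3·5/16=113/16; d'=(52−3·-11/3)/(113/16)=1008/113
back: M3=1008/113
back: M2=-11/3−5/16·1008/113=-2188/339
back: M1=18/5−1/5·-2188/339=1658/339
M: M0=0, M1=1658/339, M2=-2188/339, M3=1008/113, M4=0
seg 0: a=4, c=M0/2=0, d=(M1−M0)/(6·3)=829/3051, b=Δ0−h0·(2M0+M1)/6=-1846/339
seg 1: a=-5, c=M1/2=829/339, d=(M2−M1)/(6·2)=-641/678, b=Δ1−h1·(2M1+M2)/6=641/339
seg 2: a=1, c=M2/2=-1094/339, d=(M3−M2)/(6·3)=2606/3051, b=Δ2−h2·(2M2+M3)/6=37/113
seg 3: a=-4, c=M3/2=504/113, d=(M4−M3)/(6·1)=-168/113, b=Δ3−h3·(2M3+M4)/6=455/113
t_q=4 → seg 1, τ=1; S=-5+641/339·τ+829/339·τ²+-641/678·τ³=-1091/678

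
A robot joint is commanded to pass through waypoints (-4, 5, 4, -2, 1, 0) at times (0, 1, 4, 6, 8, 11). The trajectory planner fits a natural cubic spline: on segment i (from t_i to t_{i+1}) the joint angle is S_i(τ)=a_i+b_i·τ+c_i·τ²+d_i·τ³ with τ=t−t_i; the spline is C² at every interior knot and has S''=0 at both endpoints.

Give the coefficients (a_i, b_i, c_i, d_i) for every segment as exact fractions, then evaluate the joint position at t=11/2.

  seg 0: a=-4 b=4292/423 c=0 d=-485/423
  seg 1: a=5 b=2837/423 c=-485/141 d=1387/3807
  seg 2: a=4 b=-1732/423 c=-68/423 d=599/1692
  seg 3: a=-2 b=-23/47 c=1661/846 d=-1639/3384
  seg 4: a=1 b=1313/846 c=-1595/1692 d=1595/15228
S(11/2) = -5905/4512

Δ: Δ0=9, Δ1=-1/3, Δ2=-3, Δ3=3/2, Δ4=-1/3
row 1: diag=8, rhs=-56; c'=3/8, d'=-7
row 2: denom=10−3·3/8=71/8; d'=(-16−3·-7)/(71/8)=40/71
row 3: denom=8−2·16/71=536/71; d'=(27−2·40/71)/(536/71)=1837/536
row 4: denom=10−2·71/268=1269/134; d'=(-11−2·1837/536)/(1269/134)=-1595/846
back: M4=-1595/846
back: M3=1837/536−71/268·-1595/846=1661/423
back: M2=40/71−16/71·1661/423=-136/423
back: M1=-7−3/8·-136/423=-970/141
M: M0=0, M1=-970/141, M2=-136/423, M3=1661/423, M4=-1595/846, M5=0
seg 0: a=-4, c=M0/2=0, d=(M1−M0)/(6·1)=-485/423, b=Δ0−h0·(2M0+M1)/6=4292/423
seg 1: a=5, c=M1/2=-485/141, d=(M2−M1)/(6·3)=1387/3807, b=Δ1−h1·(2M1+M2)/6=2837/423
seg 2: a=4, c=M2/2=-68/423, d=(M3−M2)/(6·2)=599/1692, b=Δ2−h2·(2M2+M3)/6=-1732/423
seg 3: a=-2, c=M3/2=1661/846, d=(M4−M3)/(6·2)=-1639/3384, b=Δ3−h3·(2M3+M4)/6=-23/47
seg 4: a=1, c=M4/2=-1595/1692, d=(M5−M4)/(6·3)=1595/15228, b=Δ4−h4·(2M4+M5)/6=1313/846
t_q=11/2 → seg 2, τ=3/2; S=4+-1732/423·τ+-68/423·τ²+599/1692·τ³=-5905/4512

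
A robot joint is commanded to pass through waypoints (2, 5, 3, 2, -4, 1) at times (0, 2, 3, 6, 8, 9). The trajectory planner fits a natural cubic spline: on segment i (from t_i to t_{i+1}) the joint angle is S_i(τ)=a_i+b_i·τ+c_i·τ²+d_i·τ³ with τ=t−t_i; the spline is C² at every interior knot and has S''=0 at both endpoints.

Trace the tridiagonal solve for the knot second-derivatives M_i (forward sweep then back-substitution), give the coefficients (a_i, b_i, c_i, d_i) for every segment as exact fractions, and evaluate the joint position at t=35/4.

Δ: Δ0=3/2, Δ1=-2, Δ2=-1/3, Δ3=-3, Δ4=5
row 1: diag=6, rhs=-21; c'=1/6, d'=-7/2
row 2: denom=8−1·1/6=47/6; d'=(10−1·-7/2)/(47/6)=81/47
row 3: denom=10−3·18/47=416/47; d'=(-16−3·81/47)/(416/47)=-995/416
row 4: denom=6−2·47/208=577/104; d'=(48−2·-995/416)/(577/104)=10979/1154
back: M4=10979/1154
back: M3=-995/416−47/208·10979/1154=-5241/1154
back: M2=81/47−18/47·-5241/1154=1998/577
back: M1=-7/2−1/6·1998/577=-4705/1154
M: M0=0, M1=-4705/1154, M2=1998/577, M3=-5241/1154, M4=10979/1154, M5=0
seg 0: a=2, c=M0/2=0, d=(M1−M0)/(6·2)=-4705/13848, b=Δ0−h0·(2M0+M1)/6=4949/1731
seg 1: a=5, c=M1/2=-4705/2308, d=(M2−M1)/(6·1)=8701/6924, b=Δ1−h1·(2M1+M2)/6=-4217/3462
seg 2: a=3, c=M2/2=999/577, d=(M3−M2)/(6·3)=-3079/6924, b=Δ2−h2·(2M2+M3)/6=-10561/6924
seg 3: a=2, c=M3/2=-5241/2308, d=(M4−M3)/(6·2)=4055/3462, b=Δ3−h3·(2M3+M4)/6=-10883/3462
seg 4: a=-4, c=M4/2=10979/2308, d=(M5−M4)/(6·1)=-10979/6924, b=Δ4−h4·(2M4+M5)/6=6331/3462
t_q=35/4 → seg 4, τ=3/4; S=-4+6331/3462·τ+10979/2308·τ²+-10979/6924·τ³=-91823/147712

  seg 0: a=2 b=4949/1731 c=0 d=-4705/13848
  seg 1: a=5 b=-4217/3462 c=-4705/2308 d=8701/6924
  seg 2: a=3 b=-10561/6924 c=999/577 d=-3079/6924
  seg 3: a=2 b=-10883/3462 c=-5241/2308 d=4055/3462
  seg 4: a=-4 b=6331/3462 c=10979/2308 d=-10979/6924
S(35/4) = -91823/147712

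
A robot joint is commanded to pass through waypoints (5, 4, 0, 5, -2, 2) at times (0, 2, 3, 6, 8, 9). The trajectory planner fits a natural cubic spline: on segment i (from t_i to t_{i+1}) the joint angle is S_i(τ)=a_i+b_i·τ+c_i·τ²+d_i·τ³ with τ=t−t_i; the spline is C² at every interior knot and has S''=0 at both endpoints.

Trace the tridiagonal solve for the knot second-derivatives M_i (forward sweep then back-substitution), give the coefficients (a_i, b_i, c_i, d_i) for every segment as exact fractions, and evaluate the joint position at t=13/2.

Δ: Δ0=-1/2, Δ1=-4, Δ2=5/3, Δ3=-7/2, Δ4=4
row 1: diag=6, rhs=-21; c'=1/6, d'=-7/2
row 2: denom=8−1·1/6=47/6; d'=(34−1·-7/2)/(47/6)=225/47
row 3: denom=10−3·18/47=416/47; d'=(-31−3·225/47)/(416/47)=-41/8
row 4: denom=6−2·47/208=577/104; d'=(45−2·-41/8)/(577/104)=5746/577
back: M4=5746/577
back: M3=-41/8−47/208·5746/577=-8511/1154
back: M2=225/47−18/47·-8511/1154=4392/577
back: M1=-7/2−1/6·4392/577=-5503/1154
M: M0=0, M1=-5503/1154, M2=4392/577, M3=-8511/1154, M4=5746/577, M5=0
seg 0: a=5, c=M0/2=0, d=(M1−M0)/(6·2)=-5503/13848, b=Δ0−h0·(2M0+M1)/6=1886/1731
seg 1: a=4, c=M1/2=-5503/2308, d=(M2−M1)/(6·1)=14287/6924, b=Δ1−h1·(2M1+M2)/6=-12737/3462
seg 2: a=0, c=M2/2=2196/577, d=(M3−M2)/(6·3)=-5765/6924, b=Δ2−h2·(2M2+M3)/6=-15631/6924
seg 3: a=5, c=M3/2=-8511/2308, d=(M4−M3)/(6·2)=20003/13848, b=Δ3−h3·(2M3+M4)/6=-6587/3462
seg 4: a=-2, c=M4/2=2873/577, d=(M5−M4)/(6·1)=-2873/1731, b=Δ4−h4·(2M4+M5)/6=1178/1731
t_q=13/2 → seg 3, τ=1/2; S=5+-6587/3462·τ+-8511/2308·τ²+20003/13848·τ³=122133/36928

  seg 0: a=5 b=1886/1731 c=0 d=-5503/13848
  seg 1: a=4 b=-12737/3462 c=-5503/2308 d=14287/6924
  seg 2: a=0 b=-15631/6924 c=2196/577 d=-5765/6924
  seg 3: a=5 b=-6587/3462 c=-8511/2308 d=20003/13848
  seg 4: a=-2 b=1178/1731 c=2873/577 d=-2873/1731
S(13/2) = 122133/36928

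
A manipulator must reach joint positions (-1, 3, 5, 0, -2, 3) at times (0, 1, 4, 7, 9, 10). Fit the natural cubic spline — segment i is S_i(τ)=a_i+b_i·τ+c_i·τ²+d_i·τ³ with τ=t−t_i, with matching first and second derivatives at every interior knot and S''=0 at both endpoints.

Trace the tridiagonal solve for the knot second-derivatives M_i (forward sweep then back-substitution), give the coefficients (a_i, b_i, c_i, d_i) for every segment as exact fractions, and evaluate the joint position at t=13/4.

  seg 0: a=-1 b=325/74 c=0 d=-29/74
  seg 1: a=3 b=119/37 c=-87/74 d=217/1998
  seg 2: a=5 b=-67/74 c=-22/111 d=-1/54
  seg 3: a=0 b=-96/37 c=-27/74 d=43/74
  seg 4: a=-2 b=108/37 c=231/74 d=-77/74
S(13/4) = 26151/4736

Δ: Δ0=4, Δ1=2/3, Δ2=-5/3, Δ3=-1, Δ4=5
row 1: diag=8, rhs=-20; c'=3/8, d'=-5/2
row 2: denom=12−3·3/8=87/8; d'=(-14−3·-5/2)/(87/8)=-52/87
row 3: denom=10−3·8/29=266/29; d'=(4−3·-52/87)/(266/29)=12/19
row 4: denom=6−2·29/133=740/133; d'=(36−2·12/19)/(740/133)=231/37
back: M4=231/37
back: M3=12/19−29/133·231/37=-27/37
back: M2=-52/87−8/29·-27/37=-44/111
back: M1=-5/2−3/8·-44/111=-87/37
M: M0=0, M1=-87/37, M2=-44/111, M3=-27/37, M4=231/37, M5=0
seg 0: a=-1, c=M0/2=0, d=(M1−M0)/(6·1)=-29/74, b=Δ0−h0·(2M0+M1)/6=325/74
seg 1: a=3, c=M1/2=-87/74, d=(M2−M1)/(6·3)=217/1998, b=Δ1−h1·(2M1+M2)/6=119/37
seg 2: a=5, c=M2/2=-22/111, d=(M3−M2)/(6·3)=-1/54, b=Δ2−h2·(2M2+M3)/6=-67/74
seg 3: a=0, c=M3/2=-27/74, d=(M4−M3)/(6·2)=43/74, b=Δ3−h3·(2M3+M4)/6=-96/37
seg 4: a=-2, c=M4/2=231/74, d=(M5−M4)/(6·1)=-77/74, b=Δ4−h4·(2M4+M5)/6=108/37
t_q=13/4 → seg 1, τ=9/4; S=3+119/37·τ+-87/74·τ²+217/1998·τ³=26151/4736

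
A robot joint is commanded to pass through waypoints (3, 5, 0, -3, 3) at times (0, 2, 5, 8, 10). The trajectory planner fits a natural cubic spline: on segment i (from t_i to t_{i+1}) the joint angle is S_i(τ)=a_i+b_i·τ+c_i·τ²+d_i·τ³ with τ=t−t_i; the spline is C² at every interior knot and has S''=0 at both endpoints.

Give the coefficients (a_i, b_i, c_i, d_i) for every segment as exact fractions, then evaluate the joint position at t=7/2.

  seg 0: a=3 b=79/51 c=0 d=-7/51
  seg 1: a=5 b=-5/51 c=-14/17 d=46/459
  seg 2: a=0 b=-7/3 c=4/51 d=56/459
  seg 3: a=-3 b=73/51 c=20/17 d=-10/51
S(7/2) = 227/68

Δ: Δ0=1, Δ1=-5/3, Δ2=-1, Δ3=3
row 1: diag=10, rhs=-16; c'=3/10, d'=-8/5
row 2: denom=12−3·3/10=111/10; d'=(4−3·-8/5)/(111/10)=88/111
row 3: denom=10−3·10/37=340/37; d'=(24−3·88/111)/(340/37)=40/17
back: M3=40/17
back: M2=88/111−10/37·40/17=8/51
back: M1=-8/5−3/10·8/51=-28/17
M: M0=0, M1=-28/17, M2=8/51, M3=40/17, M4=0
seg 0: a=3, c=M0/2=0, d=(M1−M0)/(6·2)=-7/51, b=Δ0−h0·(2M0+M1)/6=79/51
seg 1: a=5, c=M1/2=-14/17, d=(M2−M1)/(6·3)=46/459, b=Δ1−h1·(2M1+M2)/6=-5/51
seg 2: a=0, c=M2/2=4/51, d=(M3−M2)/(6·3)=56/459, b=Δ2−h2·(2M2+M3)/6=-7/3
seg 3: a=-3, c=M3/2=20/17, d=(M4−M3)/(6·2)=-10/51, b=Δ3−h3·(2M3+M4)/6=73/51
t_q=7/2 → seg 1, τ=3/2; S=5+-5/51·τ+-14/17·τ²+46/459·τ³=227/68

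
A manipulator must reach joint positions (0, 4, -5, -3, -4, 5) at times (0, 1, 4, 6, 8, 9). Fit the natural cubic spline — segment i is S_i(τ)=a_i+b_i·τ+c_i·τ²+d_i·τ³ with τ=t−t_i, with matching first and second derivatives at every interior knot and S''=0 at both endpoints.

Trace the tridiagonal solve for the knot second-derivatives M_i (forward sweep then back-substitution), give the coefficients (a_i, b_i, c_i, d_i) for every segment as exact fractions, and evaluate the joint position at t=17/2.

  seg 0: a=0 b=3834/733 c=0 d=-902/733
  seg 1: a=4 b=1128/733 c=-2706/733 d=1597/2199
  seg 2: a=-5 b=-735/733 c=2085/733 d=-1351/1466
  seg 3: a=-3 b=-501/733 c=-1968/733 d=8141/5864
  seg 4: a=-4 b=7677/1466 c=16551/2932 d=-5517/2932
S(17/2) = -4823/23456

Δ: Δ0=4, Δ1=-3, Δ2=1, Δ3=-1/2, Δ4=9
row 1: diag=8, rhs=-42; c'=3/8, d'=-21/4
row 2: denom=10−3·3/8=71/8; d'=(24−3·-21/4)/(71/8)=318/71
row 3: denom=8−2·16/71=536/71; d'=(-9−2·318/71)/(536/71)=-1275/536
row 4: denom=6−2·71/268=733/134; d'=(57−2·-1275/536)/(733/134)=16551/1466
back: M4=16551/1466
back: M3=-1275/536−71/268·16551/1466=-3936/733
back: M2=318/71−16/71·-3936/733=4170/733
back: M1=-21/4−3/8·4170/733=-5412/733
M: M0=0, M1=-5412/733, M2=4170/733, M3=-3936/733, M4=16551/1466, M5=0
seg 0: a=0, c=M0/2=0, d=(M1−M0)/(6·1)=-902/733, b=Δ0−h0·(2M0+M1)/6=3834/733
seg 1: a=4, c=M1/2=-2706/733, d=(M2−M1)/(6·3)=1597/2199, b=Δ1−h1·(2M1+M2)/6=1128/733
seg 2: a=-5, c=M2/2=2085/733, d=(M3−M2)/(6·2)=-1351/1466, b=Δ2−h2·(2M2+M3)/6=-735/733
seg 3: a=-3, c=M3/2=-1968/733, d=(M4−M3)/(6·2)=8141/5864, b=Δ3−h3·(2M3+M4)/6=-501/733
seg 4: a=-4, c=M4/2=16551/2932, d=(M5−M4)/(6·1)=-5517/2932, b=Δ4−h4·(2M4+M5)/6=7677/1466
t_q=17/2 → seg 4, τ=1/2; S=-4+7677/1466·τ+16551/2932·τ²+-5517/2932·τ³=-4823/23456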